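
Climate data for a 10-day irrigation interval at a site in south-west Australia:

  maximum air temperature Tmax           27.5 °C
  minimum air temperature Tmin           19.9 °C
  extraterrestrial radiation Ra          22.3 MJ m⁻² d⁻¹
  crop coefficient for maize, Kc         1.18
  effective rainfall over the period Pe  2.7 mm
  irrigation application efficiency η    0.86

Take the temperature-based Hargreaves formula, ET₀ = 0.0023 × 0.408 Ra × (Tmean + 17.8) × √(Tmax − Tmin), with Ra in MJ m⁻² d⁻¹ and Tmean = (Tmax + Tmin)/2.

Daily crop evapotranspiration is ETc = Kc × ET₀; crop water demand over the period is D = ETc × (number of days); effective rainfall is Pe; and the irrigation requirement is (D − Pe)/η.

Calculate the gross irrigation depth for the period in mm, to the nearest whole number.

30 mm

Tmean = (27.5 + 19.9)/2 = 23.70 °C
0.408 Ra = 0.408 × 22.3 = 9.0984 mm/d equivalent
ET₀ = 0.0023 × 9.0984 × (23.70 + 17.8) × √7.6 = 0.0023 × 9.0984 × 41.50 × 2.7568 = 2.3941 mm/d
ETc = Kc × ET₀ = 1.18 × 2.3941 = 2.8250 mm/d
Crop demand D = ETc × 10 d = 2.8250 × 10 = 28.250 mm
D − Pe = 28.250 − 2.7 = 25.550 mm
Gross irrigation = 25.550 / 0.86 = 29.709 mm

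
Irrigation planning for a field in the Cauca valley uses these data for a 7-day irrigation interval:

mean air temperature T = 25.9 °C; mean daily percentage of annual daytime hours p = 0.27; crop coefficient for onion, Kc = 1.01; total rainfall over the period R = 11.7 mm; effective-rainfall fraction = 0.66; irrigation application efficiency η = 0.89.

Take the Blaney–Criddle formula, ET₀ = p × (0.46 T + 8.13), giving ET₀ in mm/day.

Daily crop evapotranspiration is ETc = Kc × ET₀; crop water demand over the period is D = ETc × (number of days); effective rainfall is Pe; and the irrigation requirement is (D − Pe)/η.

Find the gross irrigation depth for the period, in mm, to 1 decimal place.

ET₀ = 0.27 × (0.46 × 25.9 + 8.13) = 0.27 × 20.044 = 5.4119 mm/d
ETc = Kc × ET₀ = 1.01 × 5.4119 = 5.4660 mm/d
Crop demand D = ETc × 7 d = 5.4660 × 7 = 38.262 mm
Pe = 0.66 × 11.7 = 7.722 mm
D − Pe = 38.262 − 7.722 = 30.540 mm
Gross irrigation = 30.540 / 0.89 = 34.315 mm

34.3 mm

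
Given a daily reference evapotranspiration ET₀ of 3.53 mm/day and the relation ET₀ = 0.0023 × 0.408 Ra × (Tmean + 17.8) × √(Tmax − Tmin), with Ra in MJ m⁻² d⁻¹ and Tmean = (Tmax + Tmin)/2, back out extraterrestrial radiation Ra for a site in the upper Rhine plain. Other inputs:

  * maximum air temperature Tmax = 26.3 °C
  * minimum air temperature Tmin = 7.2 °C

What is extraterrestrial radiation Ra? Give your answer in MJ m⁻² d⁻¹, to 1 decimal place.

Tmean = (26.3+7.2)/2 = 16.75 °C; ΔT = 19.1
Ra = ET₀ / [0.0023 × 0.408 × (Tmean+17.8) × √ΔT]
   = 3.53 / (0.0023 × 0.408 × 34.55 × 4.3704) = 24.913 MJ m⁻² d⁻¹

24.9 MJ m⁻² d⁻¹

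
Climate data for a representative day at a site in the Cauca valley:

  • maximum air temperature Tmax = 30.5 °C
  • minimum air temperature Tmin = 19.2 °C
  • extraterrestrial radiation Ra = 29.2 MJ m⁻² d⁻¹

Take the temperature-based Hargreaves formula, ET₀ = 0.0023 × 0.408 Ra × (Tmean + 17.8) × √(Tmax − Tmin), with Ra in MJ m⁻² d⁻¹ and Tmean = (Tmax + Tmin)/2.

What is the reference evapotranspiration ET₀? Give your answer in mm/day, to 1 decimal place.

3.9 mm/day

Tmean = (30.5 + 19.2)/2 = 24.85 °C
0.408 Ra = 0.408 × 29.2 = 11.9136 mm/d equivalent
ET₀ = 0.0023 × 11.9136 × (24.85 + 17.8) × √11.3 = 0.0023 × 11.9136 × 42.65 × 3.3615 = 3.9285 mm/d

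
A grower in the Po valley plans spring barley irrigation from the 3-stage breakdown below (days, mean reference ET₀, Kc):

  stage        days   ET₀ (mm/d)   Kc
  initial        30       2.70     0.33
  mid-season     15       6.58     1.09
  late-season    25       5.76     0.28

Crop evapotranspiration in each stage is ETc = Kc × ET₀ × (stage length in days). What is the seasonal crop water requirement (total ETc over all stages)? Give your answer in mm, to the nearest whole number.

initial: 0.33 × 2.70 × 30 = 26.73 mm
mid-season: 1.09 × 6.58 × 15 = 107.58 mm
late-season: 0.28 × 5.76 × 25 = 40.32 mm
Seasonal total = 174.63 mm

175 mm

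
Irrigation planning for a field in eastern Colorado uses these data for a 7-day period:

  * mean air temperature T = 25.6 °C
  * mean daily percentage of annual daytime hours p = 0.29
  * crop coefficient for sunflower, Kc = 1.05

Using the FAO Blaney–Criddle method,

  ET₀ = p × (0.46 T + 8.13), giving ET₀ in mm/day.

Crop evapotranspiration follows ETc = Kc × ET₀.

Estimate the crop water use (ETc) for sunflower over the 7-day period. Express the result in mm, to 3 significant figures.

42.4 mm

ET₀ = 0.29 × (0.46 × 25.6 + 8.13) = 0.29 × 19.906 = 5.7727 mm/d
ETc = Kc × ET₀ = 1.05 × 5.7727 = 6.0613 mm/d
Over 7 days: 6.0613 × 7 = 42.429 mm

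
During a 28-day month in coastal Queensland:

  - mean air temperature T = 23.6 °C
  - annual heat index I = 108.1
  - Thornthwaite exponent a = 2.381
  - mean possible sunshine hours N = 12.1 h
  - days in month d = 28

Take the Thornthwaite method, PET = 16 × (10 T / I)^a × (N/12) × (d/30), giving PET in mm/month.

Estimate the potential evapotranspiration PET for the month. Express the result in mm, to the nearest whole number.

10T/I = 10 × 23.6 / 108.1 = 2.1832
(10T/I)^a = 2.1832^2.381 = 6.4177
Uncorrected PET = 16 × 6.4177 = 102.683 mm
Correction = (N/12)(d/30) = (12.1/12)(28/30) = 0.9411
PET = 102.683 × 0.9411 = 96.635 mm/month

97 mm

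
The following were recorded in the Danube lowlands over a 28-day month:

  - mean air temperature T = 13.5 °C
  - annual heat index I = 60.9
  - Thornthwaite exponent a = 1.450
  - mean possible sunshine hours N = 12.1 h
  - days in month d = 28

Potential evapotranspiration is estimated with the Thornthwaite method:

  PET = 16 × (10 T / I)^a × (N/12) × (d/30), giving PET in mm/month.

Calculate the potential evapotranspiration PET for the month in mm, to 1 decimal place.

10T/I = 10 × 13.5 / 60.9 = 2.2167
(10T/I)^a = 2.2167^1.450 = 3.1716
Uncorrected PET = 16 × 3.1716 = 50.746 mm
Correction = (N/12)(d/30) = (12.1/12)(28/30) = 0.9411
PET = 50.746 × 0.9411 = 47.757 mm/month

47.8 mm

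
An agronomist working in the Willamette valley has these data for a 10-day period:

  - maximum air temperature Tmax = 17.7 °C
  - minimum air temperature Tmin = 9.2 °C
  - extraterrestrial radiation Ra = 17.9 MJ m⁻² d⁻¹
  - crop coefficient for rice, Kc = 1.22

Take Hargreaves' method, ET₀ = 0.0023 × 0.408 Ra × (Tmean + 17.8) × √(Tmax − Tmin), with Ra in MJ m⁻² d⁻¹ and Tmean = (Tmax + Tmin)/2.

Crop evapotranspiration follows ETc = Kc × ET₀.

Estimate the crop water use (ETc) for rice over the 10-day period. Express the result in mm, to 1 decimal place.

Tmean = (17.7 + 9.2)/2 = 13.45 °C
0.408 Ra = 0.408 × 17.9 = 7.3032 mm/d equivalent
ET₀ = 0.0023 × 7.3032 × (13.45 + 17.8) × √8.5 = 0.0023 × 7.3032 × 31.25 × 2.9155 = 1.5304 mm/d
ETc = Kc × ET₀ = 1.22 × 1.5304 = 1.8671 mm/d
Over 10 days: 1.8671 × 10 = 18.671 mm

18.7 mm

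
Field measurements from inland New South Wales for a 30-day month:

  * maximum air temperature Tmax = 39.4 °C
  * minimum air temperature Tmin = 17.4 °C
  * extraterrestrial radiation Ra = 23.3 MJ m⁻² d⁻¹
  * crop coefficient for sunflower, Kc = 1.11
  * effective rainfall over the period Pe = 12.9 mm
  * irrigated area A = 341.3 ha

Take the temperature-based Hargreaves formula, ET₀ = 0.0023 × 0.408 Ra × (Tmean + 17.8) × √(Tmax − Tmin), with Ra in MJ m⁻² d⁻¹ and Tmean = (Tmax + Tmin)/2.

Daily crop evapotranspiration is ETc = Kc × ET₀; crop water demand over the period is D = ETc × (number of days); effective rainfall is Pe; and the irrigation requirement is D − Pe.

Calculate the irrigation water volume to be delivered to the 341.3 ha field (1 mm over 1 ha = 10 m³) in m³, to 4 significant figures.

Tmean = (39.4 + 17.4)/2 = 28.40 °C
0.408 Ra = 0.408 × 23.3 = 9.5064 mm/d equivalent
ET₀ = 0.0023 × 9.5064 × (28.40 + 17.8) × √22.0 = 0.0023 × 9.5064 × 46.20 × 4.6904 = 4.7380 mm/d
ETc = Kc × ET₀ = 1.11 × 4.7380 = 5.2592 mm/d
Crop demand D = ETc × 30 d = 5.2592 × 30 = 157.776 mm
D − Pe = 157.776 − 12.9 = 144.876 mm
Volume = 144.876 mm × 341.3 ha × 10 = 494461.8 m³

494500 m³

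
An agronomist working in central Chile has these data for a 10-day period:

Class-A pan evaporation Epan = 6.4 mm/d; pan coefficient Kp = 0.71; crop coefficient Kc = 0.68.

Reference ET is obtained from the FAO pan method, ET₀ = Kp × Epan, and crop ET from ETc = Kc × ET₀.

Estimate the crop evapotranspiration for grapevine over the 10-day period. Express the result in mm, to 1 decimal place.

ET₀ = 0.71 × 6.4 = 4.5440 mm/d
ETc = Kc × ET₀ = 0.68 × 4.5440 = 3.0899 mm/d
Over 10 days: 3.0899 × 10 = 30.899 mm

30.9 mm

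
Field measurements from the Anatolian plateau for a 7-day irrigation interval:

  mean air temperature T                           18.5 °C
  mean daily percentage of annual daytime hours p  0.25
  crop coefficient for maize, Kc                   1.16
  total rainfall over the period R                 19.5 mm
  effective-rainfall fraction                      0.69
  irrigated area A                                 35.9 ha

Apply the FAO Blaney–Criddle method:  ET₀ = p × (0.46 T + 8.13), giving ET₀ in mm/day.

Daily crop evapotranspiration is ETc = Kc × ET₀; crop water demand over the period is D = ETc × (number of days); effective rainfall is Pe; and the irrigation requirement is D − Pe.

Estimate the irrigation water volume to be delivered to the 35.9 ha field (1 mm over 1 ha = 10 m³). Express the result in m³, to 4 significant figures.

7296 m³

ET₀ = 0.25 × (0.46 × 18.5 + 8.13) = 0.25 × 16.640 = 4.1600 mm/d
ETc = Kc × ET₀ = 1.16 × 4.1600 = 4.8256 mm/d
Crop demand D = ETc × 7 d = 4.8256 × 7 = 33.779 mm
Pe = 0.69 × 19.5 = 13.455 mm
D − Pe = 33.779 − 13.455 = 20.324 mm
Volume = 20.324 mm × 35.9 ha × 10 = 7296.3 m³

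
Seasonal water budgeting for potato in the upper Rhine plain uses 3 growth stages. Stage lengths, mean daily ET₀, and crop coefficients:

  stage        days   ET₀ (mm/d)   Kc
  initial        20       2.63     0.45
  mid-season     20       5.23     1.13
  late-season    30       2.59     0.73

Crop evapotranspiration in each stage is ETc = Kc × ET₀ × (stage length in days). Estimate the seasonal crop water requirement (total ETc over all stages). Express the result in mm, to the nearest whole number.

199 mm

initial: 0.45 × 2.63 × 20 = 23.67 mm
mid-season: 1.13 × 5.23 × 20 = 118.20 mm
late-season: 0.73 × 2.59 × 30 = 56.72 mm
Seasonal total = 198.59 mm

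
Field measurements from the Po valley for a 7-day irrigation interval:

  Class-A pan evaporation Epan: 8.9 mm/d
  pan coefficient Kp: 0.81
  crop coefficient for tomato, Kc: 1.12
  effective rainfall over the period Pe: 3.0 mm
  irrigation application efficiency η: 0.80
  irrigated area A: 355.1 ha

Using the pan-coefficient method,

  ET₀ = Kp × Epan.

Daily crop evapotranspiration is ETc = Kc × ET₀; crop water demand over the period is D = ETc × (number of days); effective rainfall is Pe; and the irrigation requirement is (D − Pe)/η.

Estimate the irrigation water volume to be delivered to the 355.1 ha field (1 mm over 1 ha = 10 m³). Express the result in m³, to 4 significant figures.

ET₀ = 0.81 × 8.9 = 7.2090 mm/d
ETc = Kc × ET₀ = 1.12 × 7.2090 = 8.0741 mm/d
Crop demand D = ETc × 7 d = 8.0741 × 7 = 56.519 mm
D − Pe = 56.519 − 3.0 = 53.519 mm
Gross irrigation = 53.519 / 0.80 = 66.899 mm
Volume = 66.899 mm × 355.1 ha × 10 = 237558.3 m³

237600 m³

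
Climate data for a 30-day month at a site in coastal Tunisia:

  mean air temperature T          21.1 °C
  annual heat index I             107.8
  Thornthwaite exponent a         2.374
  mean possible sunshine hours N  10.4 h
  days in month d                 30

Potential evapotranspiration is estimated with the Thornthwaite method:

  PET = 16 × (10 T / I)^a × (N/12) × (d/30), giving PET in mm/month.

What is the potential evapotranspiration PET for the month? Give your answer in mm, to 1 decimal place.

10T/I = 10 × 21.1 / 107.8 = 1.9573
(10T/I)^a = 1.9573^2.374 = 4.9249
Uncorrected PET = 16 × 4.9249 = 78.798 mm
Correction = (N/12)(d/30) = (10.4/12)(30/30) = 0.8667
PET = 78.798 × 0.8667 = 68.294 mm/month

68.3 mm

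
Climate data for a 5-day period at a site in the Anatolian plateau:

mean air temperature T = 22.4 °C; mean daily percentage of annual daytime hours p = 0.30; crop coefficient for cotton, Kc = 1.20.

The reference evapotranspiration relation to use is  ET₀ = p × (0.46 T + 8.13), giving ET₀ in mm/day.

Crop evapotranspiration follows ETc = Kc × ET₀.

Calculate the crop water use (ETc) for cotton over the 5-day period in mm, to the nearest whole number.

ET₀ = 0.30 × (0.46 × 22.4 + 8.13) = 0.30 × 18.434 = 5.5302 mm/d
ETc = Kc × ET₀ = 1.20 × 5.5302 = 6.6362 mm/d
Over 5 days: 6.6362 × 5 = 33.181 mm

33 mm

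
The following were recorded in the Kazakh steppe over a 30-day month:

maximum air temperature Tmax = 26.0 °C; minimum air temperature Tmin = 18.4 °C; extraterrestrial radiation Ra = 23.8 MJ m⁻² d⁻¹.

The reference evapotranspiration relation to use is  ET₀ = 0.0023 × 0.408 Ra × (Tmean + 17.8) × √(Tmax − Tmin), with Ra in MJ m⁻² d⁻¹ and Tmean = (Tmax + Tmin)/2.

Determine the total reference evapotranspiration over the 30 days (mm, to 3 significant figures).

73.9 mm

Tmean = (26.0 + 18.4)/2 = 22.20 °C
0.408 Ra = 0.408 × 23.8 = 9.7104 mm/d equivalent
ET₀ = 0.0023 × 9.7104 × (22.20 + 17.8) × √7.6 = 0.0023 × 9.7104 × 40.00 × 2.7568 = 2.4628 mm/d
Over 30 days: 2.4628 × 30 = 73.884 mm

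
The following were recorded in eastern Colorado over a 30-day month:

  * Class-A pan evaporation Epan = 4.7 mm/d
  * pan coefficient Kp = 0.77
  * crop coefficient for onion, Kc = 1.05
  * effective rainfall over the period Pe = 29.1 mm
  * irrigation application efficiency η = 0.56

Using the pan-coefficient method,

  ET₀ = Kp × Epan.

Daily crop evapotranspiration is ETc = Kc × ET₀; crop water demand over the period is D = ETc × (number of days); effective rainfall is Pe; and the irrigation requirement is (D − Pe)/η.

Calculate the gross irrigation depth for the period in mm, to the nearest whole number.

152 mm

ET₀ = 0.77 × 4.7 = 3.6190 mm/d
ETc = Kc × ET₀ = 1.05 × 3.6190 = 3.8000 mm/d
Crop demand D = ETc × 30 d = 3.8000 × 30 = 114.000 mm
D − Pe = 114.000 − 29.1 = 84.900 mm
Gross irrigation = 84.900 / 0.56 = 151.607 mm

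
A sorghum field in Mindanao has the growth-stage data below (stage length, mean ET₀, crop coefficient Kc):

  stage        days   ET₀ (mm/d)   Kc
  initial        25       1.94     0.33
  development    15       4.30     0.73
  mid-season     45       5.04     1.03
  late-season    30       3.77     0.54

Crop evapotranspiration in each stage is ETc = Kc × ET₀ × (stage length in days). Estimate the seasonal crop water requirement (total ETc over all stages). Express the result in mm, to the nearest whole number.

358 mm

initial: 0.33 × 1.94 × 25 = 16.01 mm
development: 0.73 × 4.30 × 15 = 47.09 mm
mid-season: 1.03 × 5.04 × 45 = 233.60 mm
late-season: 0.54 × 3.77 × 30 = 61.07 mm
Seasonal total = 357.77 mm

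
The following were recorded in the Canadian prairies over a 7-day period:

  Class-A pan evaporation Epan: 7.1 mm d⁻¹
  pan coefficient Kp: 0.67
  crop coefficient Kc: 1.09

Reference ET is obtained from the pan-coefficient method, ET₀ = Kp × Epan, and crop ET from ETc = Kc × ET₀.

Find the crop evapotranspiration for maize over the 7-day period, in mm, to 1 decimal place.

ET₀ = 0.67 × 7.1 = 4.7570 mm/d
ETc = Kc × ET₀ = 1.09 × 4.7570 = 5.1851 mm/d
Over 7 days: 5.1851 × 7 = 36.296 mm

36.3 mm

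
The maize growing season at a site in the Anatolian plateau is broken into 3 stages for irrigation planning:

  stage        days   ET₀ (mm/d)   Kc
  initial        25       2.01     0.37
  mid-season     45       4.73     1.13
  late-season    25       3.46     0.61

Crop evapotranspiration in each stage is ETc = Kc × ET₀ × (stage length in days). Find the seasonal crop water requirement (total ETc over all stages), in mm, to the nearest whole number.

312 mm

initial: 0.37 × 2.01 × 25 = 18.59 mm
mid-season: 1.13 × 4.73 × 45 = 240.52 mm
late-season: 0.61 × 3.46 × 25 = 52.77 mm
Seasonal total = 311.88 mm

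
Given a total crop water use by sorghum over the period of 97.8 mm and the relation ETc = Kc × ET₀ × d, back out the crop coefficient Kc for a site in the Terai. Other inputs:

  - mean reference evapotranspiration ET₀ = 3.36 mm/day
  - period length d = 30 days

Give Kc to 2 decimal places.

0.97

ETc = Kc × ET₀ × d  ⇒  Kc = ETc / (ET₀ × d)
Kc = 97.8 / (3.36 × 30) = 97.8 / 100.80 = 0.9702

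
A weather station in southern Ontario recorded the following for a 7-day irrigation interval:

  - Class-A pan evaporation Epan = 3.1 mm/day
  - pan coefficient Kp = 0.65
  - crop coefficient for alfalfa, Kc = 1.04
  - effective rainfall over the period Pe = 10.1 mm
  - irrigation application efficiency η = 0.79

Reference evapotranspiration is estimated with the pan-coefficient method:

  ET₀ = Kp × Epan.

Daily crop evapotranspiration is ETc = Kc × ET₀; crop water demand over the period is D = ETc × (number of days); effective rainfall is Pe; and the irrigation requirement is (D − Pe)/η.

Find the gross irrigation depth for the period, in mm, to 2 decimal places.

5.78 mm

ET₀ = 0.65 × 3.1 = 2.0150 mm/d
ETc = Kc × ET₀ = 1.04 × 2.0150 = 2.0956 mm/d
Crop demand D = ETc × 7 d = 2.0956 × 7 = 14.669 mm
D − Pe = 14.669 − 10.1 = 4.569 mm
Gross irrigation = 4.569 / 0.79 = 5.784 mm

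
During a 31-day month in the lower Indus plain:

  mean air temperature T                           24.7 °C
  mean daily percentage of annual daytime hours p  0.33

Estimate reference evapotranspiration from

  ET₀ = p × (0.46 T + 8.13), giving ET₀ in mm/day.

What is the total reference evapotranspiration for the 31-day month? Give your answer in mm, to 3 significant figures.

199 mm

ET₀ = 0.33 × (0.46 × 24.7 + 8.13) = 0.33 × 19.492 = 6.4324 mm/d
Monthly total = 6.4324 × 31 = 199.404 mm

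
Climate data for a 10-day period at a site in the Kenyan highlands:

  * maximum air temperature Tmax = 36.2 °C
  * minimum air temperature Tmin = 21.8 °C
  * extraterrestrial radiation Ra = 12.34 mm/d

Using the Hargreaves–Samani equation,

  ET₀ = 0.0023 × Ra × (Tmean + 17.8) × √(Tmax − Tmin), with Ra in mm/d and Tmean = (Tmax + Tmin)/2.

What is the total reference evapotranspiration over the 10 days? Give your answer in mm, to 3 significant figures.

50.4 mm

Tmean = (36.2 + 21.8)/2 = 29.00 °C
ET₀ = 0.0023 × 12.34 × (29.00 + 17.8) × √14.4 = 0.0023 × 12.34 × 46.80 × 3.7947 = 5.0404 mm/d
Over 10 days: 5.0404 × 10 = 50.404 mm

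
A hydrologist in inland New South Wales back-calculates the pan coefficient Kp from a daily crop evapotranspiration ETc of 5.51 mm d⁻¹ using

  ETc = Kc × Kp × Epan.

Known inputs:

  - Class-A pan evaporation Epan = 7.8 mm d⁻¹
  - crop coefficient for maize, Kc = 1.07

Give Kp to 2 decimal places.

0.66

ETc = Kc × Kp × Epan  ⇒  Kp = ETc / (Kc × Epan)
Kp = 5.51 / (1.07 × 7.8) = 5.51 / 8.346 = 0.6602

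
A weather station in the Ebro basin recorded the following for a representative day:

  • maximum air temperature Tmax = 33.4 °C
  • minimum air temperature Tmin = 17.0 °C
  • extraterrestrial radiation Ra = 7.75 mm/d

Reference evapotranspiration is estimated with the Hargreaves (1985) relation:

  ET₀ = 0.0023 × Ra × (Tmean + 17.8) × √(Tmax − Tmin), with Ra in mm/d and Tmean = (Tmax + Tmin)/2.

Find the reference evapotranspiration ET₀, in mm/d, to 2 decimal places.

3.10 mm/d

Tmean = (33.4 + 17.0)/2 = 25.20 °C
ET₀ = 0.0023 × 7.75 × (25.20 + 17.8) × √16.4 = 0.0023 × 7.75 × 43.00 × 4.0497 = 3.1040 mm/d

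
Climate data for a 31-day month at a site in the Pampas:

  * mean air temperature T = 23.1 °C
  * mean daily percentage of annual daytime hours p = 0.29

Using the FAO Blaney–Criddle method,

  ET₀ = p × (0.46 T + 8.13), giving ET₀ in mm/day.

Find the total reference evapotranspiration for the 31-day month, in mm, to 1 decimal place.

ET₀ = 0.29 × (0.46 × 23.1 + 8.13) = 0.29 × 18.756 = 5.4392 mm/d
Monthly total = 5.4392 × 31 = 168.615 mm

168.6 mm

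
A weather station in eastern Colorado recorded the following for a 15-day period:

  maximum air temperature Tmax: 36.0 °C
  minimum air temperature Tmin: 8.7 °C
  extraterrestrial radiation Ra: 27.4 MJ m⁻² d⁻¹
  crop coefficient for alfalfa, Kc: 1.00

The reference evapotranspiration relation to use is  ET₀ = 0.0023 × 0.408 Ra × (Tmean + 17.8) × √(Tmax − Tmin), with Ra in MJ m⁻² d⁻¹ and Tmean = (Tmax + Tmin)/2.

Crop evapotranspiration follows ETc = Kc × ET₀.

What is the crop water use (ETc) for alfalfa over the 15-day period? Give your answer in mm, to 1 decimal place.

Tmean = (36.0 + 8.7)/2 = 22.35 °C
0.408 Ra = 0.408 × 27.4 = 11.1792 mm/d equivalent
ET₀ = 0.0023 × 11.1792 × (22.35 + 17.8) × √27.3 = 0.0023 × 11.1792 × 40.15 × 5.2249 = 5.3939 mm/d
ETc = Kc × ET₀ = 1.00 × 5.3939 = 5.3939 mm/d
Over 15 days: 5.3939 × 15 = 80.909 mm

80.9 mm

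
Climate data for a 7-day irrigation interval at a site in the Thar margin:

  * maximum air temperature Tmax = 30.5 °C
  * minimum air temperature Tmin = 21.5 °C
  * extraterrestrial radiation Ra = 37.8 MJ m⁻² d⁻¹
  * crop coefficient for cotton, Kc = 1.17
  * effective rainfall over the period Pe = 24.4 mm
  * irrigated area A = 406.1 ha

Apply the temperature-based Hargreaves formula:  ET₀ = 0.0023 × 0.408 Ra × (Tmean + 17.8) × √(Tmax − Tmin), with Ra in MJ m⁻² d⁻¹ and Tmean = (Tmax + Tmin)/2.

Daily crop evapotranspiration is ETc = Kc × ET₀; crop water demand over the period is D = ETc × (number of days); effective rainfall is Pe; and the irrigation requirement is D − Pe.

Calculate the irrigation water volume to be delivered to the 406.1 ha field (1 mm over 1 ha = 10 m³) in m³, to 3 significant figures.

55900 m³

Tmean = (30.5 + 21.5)/2 = 26.00 °C
0.408 Ra = 0.408 × 37.8 = 15.4224 mm/d equivalent
ET₀ = 0.0023 × 15.4224 × (26.00 + 17.8) × √9.0 = 0.0023 × 15.4224 × 43.80 × 3.0000 = 4.6610 mm/d
ETc = Kc × ET₀ = 1.17 × 4.6610 = 5.4534 mm/d
Crop demand D = ETc × 7 d = 5.4534 × 7 = 38.174 mm
D − Pe = 38.174 − 24.4 = 13.774 mm
Volume = 13.774 mm × 406.1 ha × 10 = 55936.2 m³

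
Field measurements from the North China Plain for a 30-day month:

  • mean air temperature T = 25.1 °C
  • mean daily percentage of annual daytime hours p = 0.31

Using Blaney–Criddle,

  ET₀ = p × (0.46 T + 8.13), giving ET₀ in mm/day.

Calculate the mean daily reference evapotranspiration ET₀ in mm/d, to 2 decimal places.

ET₀ = 0.31 × (0.46 × 25.1 + 8.13) = 0.31 × 19.676 = 6.0996 mm/d

6.10 mm/d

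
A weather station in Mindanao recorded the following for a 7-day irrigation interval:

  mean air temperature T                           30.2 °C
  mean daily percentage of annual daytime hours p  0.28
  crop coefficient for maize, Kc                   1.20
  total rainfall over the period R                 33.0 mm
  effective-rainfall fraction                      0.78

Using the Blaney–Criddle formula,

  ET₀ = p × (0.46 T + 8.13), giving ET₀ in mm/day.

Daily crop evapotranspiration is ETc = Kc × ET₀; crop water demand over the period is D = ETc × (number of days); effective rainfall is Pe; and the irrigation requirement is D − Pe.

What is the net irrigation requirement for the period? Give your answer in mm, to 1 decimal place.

ET₀ = 0.28 × (0.46 × 30.2 + 8.13) = 0.28 × 22.022 = 6.1662 mm/d
ETc = Kc × ET₀ = 1.20 × 6.1662 = 7.3994 mm/d
Crop demand D = ETc × 7 d = 7.3994 × 7 = 51.796 mm
Pe = 0.78 × 33.0 = 25.740 mm
D − Pe = 51.796 − 25.740 = 26.056 mm

26.1 mm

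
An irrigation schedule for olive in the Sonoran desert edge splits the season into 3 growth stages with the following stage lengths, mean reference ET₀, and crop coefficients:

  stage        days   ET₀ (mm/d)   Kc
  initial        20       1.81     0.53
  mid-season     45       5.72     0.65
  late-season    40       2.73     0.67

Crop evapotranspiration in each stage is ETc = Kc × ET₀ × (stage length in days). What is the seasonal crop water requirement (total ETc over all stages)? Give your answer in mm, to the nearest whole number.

initial: 0.53 × 1.81 × 20 = 19.19 mm
mid-season: 0.65 × 5.72 × 45 = 167.31 mm
late-season: 0.67 × 2.73 × 40 = 73.16 mm
Seasonal total = 259.66 mm

260 mm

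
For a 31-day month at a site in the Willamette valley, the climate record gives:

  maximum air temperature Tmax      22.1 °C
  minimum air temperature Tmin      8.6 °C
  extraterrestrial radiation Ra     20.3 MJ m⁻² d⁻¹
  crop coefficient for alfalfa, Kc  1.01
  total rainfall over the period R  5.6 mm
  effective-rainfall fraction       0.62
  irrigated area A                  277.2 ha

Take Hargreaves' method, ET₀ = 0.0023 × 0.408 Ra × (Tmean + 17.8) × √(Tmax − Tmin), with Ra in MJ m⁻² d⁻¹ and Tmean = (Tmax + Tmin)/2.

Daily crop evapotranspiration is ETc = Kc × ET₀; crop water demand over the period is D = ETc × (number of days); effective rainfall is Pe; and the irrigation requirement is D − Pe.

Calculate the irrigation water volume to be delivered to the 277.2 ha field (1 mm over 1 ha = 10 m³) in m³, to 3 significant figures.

192000 m³

Tmean = (22.1 + 8.6)/2 = 15.35 °C
0.408 Ra = 0.408 × 20.3 = 8.2824 mm/d equivalent
ET₀ = 0.0023 × 8.2824 × (15.35 + 17.8) × √13.5 = 0.0023 × 8.2824 × 33.15 × 3.6742 = 2.3202 mm/d
ETc = Kc × ET₀ = 1.01 × 2.3202 = 2.3434 mm/d
Crop demand D = ETc × 31 d = 2.3434 × 31 = 72.645 mm
Pe = 0.62 × 5.6 = 3.472 mm
D − Pe = 72.645 − 3.472 = 69.173 mm
Volume = 69.173 mm × 277.2 ha × 10 = 191747.6 m³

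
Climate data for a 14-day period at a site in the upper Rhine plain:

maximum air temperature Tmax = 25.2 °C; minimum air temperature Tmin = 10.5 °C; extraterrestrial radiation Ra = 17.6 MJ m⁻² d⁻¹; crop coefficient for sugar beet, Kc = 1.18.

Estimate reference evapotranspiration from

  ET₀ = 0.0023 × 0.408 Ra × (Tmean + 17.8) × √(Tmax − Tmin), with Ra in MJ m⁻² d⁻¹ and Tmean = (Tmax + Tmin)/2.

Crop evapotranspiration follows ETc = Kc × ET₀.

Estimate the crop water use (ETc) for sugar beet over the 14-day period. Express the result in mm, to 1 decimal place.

37.3 mm

Tmean = (25.2 + 10.5)/2 = 17.85 °C
0.408 Ra = 0.408 × 17.6 = 7.1808 mm/d equivalent
ET₀ = 0.0023 × 7.1808 × (17.85 + 17.8) × √14.7 = 0.0023 × 7.1808 × 35.65 × 3.8341 = 2.2575 mm/d
ETc = Kc × ET₀ = 1.18 × 2.2575 = 2.6639 mm/d
Over 14 days: 2.6639 × 14 = 37.295 mm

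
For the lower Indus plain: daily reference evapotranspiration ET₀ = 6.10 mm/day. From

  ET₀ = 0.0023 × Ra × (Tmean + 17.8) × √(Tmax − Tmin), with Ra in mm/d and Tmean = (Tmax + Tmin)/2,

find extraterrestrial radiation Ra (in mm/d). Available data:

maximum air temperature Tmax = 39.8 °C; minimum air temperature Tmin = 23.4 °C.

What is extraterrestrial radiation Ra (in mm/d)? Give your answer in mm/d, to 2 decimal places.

13.26 mm/d

Tmean = 31.60 °C; √ΔT = 4.0497
Ra = ET₀ / [0.0023 × (Tmean+17.8) × √ΔT] = 6.10 / (0.0023 × 49.40 × 4.0497) = 13.257 mm/d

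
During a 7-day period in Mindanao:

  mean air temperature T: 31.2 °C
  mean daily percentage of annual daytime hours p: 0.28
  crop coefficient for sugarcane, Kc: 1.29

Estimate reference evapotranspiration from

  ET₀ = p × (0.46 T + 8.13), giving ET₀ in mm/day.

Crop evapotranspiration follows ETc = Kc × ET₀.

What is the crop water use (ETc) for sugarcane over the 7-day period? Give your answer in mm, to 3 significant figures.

ET₀ = 0.28 × (0.46 × 31.2 + 8.13) = 0.28 × 22.482 = 6.2950 mm/d
ETc = Kc × ET₀ = 1.29 × 6.2950 = 8.1206 mm/d
Over 7 days: 8.1206 × 7 = 56.844 mm

56.8 mm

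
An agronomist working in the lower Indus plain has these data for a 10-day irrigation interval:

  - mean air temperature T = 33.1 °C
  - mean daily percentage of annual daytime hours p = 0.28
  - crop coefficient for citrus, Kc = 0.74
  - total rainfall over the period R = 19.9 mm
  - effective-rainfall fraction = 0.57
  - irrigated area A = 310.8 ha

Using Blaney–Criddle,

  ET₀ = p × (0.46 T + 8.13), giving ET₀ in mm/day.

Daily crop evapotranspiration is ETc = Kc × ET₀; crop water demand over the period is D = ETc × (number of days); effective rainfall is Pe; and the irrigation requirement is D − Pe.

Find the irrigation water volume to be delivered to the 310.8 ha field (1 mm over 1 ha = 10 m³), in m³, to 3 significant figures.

115000 m³

ET₀ = 0.28 × (0.46 × 33.1 + 8.13) = 0.28 × 23.356 = 6.5397 mm/d
ETc = Kc × ET₀ = 0.74 × 6.5397 = 4.8394 mm/d
Crop demand D = ETc × 10 d = 4.8394 × 10 = 48.394 mm
Pe = 0.57 × 19.9 = 11.343 mm
D − Pe = 48.394 − 11.343 = 37.051 mm
Volume = 37.051 mm × 310.8 ha × 10 = 115154.5 m³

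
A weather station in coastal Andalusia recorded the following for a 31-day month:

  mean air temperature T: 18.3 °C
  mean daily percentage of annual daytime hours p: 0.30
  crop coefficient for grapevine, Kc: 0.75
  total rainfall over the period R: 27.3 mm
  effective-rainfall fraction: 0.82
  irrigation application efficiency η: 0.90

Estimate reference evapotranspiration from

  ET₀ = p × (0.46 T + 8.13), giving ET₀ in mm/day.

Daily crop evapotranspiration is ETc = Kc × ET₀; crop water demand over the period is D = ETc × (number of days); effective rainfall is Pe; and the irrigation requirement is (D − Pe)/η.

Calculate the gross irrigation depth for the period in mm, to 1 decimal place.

ET₀ = 0.30 × (0.46 × 18.3 + 8.13) = 0.30 × 16.548 = 4.9644 mm/d
ETc = Kc × ET₀ = 0.75 × 4.9644 = 3.7233 mm/d
Crop demand D = ETc × 31 d = 3.7233 × 31 = 115.422 mm
Pe = 0.82 × 27.3 = 22.386 mm
D − Pe = 115.422 − 22.386 = 93.036 mm
Gross irrigation = 93.036 / 0.90 = 103.373 mm

103.4 mm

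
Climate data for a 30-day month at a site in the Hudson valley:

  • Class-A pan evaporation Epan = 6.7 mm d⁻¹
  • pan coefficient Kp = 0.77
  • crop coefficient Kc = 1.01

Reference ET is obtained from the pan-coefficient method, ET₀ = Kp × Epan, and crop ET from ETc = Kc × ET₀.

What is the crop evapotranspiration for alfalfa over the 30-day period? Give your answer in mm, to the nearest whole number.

156 mm

ET₀ = 0.77 × 6.7 = 5.1590 mm/d
ETc = Kc × ET₀ = 1.01 × 5.1590 = 5.2106 mm/d
Over 30 days: 5.2106 × 30 = 156.318 mm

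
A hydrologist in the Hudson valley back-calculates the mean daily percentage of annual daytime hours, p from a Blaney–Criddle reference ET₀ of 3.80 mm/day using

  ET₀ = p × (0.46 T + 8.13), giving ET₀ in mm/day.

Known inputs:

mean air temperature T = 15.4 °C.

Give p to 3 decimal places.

0.250

p = ET₀ / (0.46 T + 8.13) = 3.80 / (0.46 × 15.4 + 8.13) = 3.80 / 15.214 = 0.2498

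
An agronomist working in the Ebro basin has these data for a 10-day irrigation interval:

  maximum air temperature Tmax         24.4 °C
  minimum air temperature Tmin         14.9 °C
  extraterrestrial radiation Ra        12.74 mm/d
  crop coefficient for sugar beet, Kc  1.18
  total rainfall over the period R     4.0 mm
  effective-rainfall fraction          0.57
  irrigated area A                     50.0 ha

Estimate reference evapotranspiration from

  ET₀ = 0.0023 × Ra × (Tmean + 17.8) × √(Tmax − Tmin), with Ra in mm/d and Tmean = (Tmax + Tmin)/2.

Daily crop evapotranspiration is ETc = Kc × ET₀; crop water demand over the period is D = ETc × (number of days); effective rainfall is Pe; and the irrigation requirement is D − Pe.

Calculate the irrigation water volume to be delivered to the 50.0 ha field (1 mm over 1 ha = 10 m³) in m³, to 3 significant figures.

Tmean = (24.4 + 14.9)/2 = 19.65 °C
ET₀ = 0.0023 × 12.74 × (19.65 + 17.8) × √9.5 = 0.0023 × 12.74 × 37.45 × 3.0822 = 3.3823 mm/d
ETc = Kc × ET₀ = 1.18 × 3.3823 = 3.9911 mm/d
Crop demand D = ETc × 10 d = 3.9911 × 10 = 39.911 mm
Pe = 0.57 × 4.0 = 2.280 mm
D − Pe = 39.911 − 2.280 = 37.631 mm
Volume = 37.631 mm × 50.0 ha × 10 = 18815.5 m³

18800 m³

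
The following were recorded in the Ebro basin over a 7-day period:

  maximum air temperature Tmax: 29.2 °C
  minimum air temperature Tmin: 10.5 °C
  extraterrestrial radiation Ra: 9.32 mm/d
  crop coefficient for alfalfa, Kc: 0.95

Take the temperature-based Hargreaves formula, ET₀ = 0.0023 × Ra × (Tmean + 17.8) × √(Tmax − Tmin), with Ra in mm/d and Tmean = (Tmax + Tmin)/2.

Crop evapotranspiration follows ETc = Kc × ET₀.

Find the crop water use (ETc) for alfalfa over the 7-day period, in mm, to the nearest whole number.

Tmean = (29.2 + 10.5)/2 = 19.85 °C
ET₀ = 0.0023 × 9.32 × (19.85 + 17.8) × √18.7 = 0.0023 × 9.32 × 37.65 × 4.3243 = 3.4900 mm/d
ETc = Kc × ET₀ = 0.95 × 3.4900 = 3.3155 mm/d
Over 7 days: 3.3155 × 7 = 23.209 mm

23 mm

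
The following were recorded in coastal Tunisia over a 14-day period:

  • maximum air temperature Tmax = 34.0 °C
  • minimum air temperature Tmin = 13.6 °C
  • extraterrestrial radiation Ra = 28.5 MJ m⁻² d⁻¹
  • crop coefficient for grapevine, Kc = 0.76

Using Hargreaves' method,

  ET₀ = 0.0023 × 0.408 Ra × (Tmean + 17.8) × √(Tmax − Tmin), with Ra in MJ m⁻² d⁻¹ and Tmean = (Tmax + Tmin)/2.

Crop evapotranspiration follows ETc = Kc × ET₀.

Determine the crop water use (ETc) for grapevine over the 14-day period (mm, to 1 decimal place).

Tmean = (34.0 + 13.6)/2 = 23.80 °C
0.408 Ra = 0.408 × 28.5 = 11.6280 mm/d equivalent
ET₀ = 0.0023 × 11.6280 × (23.80 + 17.8) × √20.4 = 0.0023 × 11.6280 × 41.60 × 4.5166 = 5.0250 mm/d
ETc = Kc × ET₀ = 0.76 × 5.0250 = 3.8190 mm/d
Over 14 days: 3.8190 × 14 = 53.466 mm

53.5 mm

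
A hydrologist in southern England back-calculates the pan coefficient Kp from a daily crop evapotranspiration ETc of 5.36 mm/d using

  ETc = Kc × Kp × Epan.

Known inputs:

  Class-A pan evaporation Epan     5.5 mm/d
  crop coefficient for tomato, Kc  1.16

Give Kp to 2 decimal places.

0.84

ETc = Kc × Kp × Epan  ⇒  Kp = ETc / (Kc × Epan)
Kp = 5.36 / (1.16 × 5.5) = 5.36 / 6.380 = 0.8401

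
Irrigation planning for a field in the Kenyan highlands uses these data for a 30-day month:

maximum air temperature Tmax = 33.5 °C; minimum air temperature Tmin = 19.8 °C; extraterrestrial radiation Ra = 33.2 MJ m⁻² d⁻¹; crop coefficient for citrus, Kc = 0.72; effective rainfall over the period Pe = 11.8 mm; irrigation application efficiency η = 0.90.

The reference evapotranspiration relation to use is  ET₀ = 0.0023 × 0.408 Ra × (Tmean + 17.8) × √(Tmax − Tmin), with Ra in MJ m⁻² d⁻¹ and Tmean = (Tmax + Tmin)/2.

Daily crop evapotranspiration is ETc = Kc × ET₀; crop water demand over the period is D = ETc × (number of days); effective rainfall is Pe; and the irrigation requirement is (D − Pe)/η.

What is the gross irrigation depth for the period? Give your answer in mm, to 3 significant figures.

Tmean = (33.5 + 19.8)/2 = 26.65 °C
0.408 Ra = 0.408 × 33.2 = 13.5456 mm/d equivalent
ET₀ = 0.0023 × 13.5456 × (26.65 + 17.8) × √13.7 = 0.0023 × 13.5456 × 44.45 × 3.7014 = 5.1258 mm/d
ETc = Kc × ET₀ = 0.72 × 5.1258 = 3.6906 mm/d
Crop demand D = ETc × 30 d = 3.6906 × 30 = 110.718 mm
D − Pe = 110.718 − 11.8 = 98.918 mm
Gross irrigation = 98.918 / 0.90 = 109.909 mm

110 mm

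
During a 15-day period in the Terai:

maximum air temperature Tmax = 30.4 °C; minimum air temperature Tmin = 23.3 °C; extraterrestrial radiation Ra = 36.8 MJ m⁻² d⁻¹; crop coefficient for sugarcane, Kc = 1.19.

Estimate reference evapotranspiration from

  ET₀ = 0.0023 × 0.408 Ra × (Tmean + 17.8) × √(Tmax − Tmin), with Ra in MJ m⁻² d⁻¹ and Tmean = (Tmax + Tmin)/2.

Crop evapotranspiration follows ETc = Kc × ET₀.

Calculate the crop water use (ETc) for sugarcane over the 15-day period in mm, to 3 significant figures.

Tmean = (30.4 + 23.3)/2 = 26.85 °C
0.408 Ra = 0.408 × 36.8 = 15.0144 mm/d equivalent
ET₀ = 0.0023 × 15.0144 × (26.85 + 17.8) × √7.1 = 0.0023 × 15.0144 × 44.65 × 2.6646 = 4.1086 mm/d
ETc = Kc × ET₀ = 1.19 × 4.1086 = 4.8892 mm/d
Over 15 days: 4.8892 × 15 = 73.338 mm

73.3 mm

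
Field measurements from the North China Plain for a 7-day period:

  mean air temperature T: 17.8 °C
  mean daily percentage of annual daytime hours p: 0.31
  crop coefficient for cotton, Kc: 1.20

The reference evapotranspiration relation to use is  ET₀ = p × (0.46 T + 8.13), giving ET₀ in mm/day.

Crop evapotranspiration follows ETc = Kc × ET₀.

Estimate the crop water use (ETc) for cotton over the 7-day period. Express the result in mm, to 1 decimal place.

ET₀ = 0.31 × (0.46 × 17.8 + 8.13) = 0.31 × 16.318 = 5.0586 mm/d
ETc = Kc × ET₀ = 1.20 × 5.0586 = 6.0703 mm/d
Over 7 days: 6.0703 × 7 = 42.492 mm

42.5 mm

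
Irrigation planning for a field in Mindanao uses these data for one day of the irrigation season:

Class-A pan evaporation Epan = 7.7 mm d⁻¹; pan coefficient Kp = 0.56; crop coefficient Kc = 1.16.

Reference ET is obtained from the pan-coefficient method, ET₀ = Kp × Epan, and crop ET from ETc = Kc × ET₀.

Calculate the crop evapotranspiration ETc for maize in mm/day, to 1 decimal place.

ET₀ = 0.56 × 7.7 = 4.3120 mm/d
ETc = Kc × ET₀ = 1.16 × 4.3120 = 5.0019 mm/d

5.0 mm/day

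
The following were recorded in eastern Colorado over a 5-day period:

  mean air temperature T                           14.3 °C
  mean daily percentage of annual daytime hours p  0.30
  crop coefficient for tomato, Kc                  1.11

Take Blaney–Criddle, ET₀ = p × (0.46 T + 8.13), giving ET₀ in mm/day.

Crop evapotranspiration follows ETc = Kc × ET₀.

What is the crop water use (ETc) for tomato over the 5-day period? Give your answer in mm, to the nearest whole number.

ET₀ = 0.30 × (0.46 × 14.3 + 8.13) = 0.30 × 14.708 = 4.4124 mm/d
ETc = Kc × ET₀ = 1.11 × 4.4124 = 4.8978 mm/d
Over 5 days: 4.8978 × 5 = 24.489 mm

24 mm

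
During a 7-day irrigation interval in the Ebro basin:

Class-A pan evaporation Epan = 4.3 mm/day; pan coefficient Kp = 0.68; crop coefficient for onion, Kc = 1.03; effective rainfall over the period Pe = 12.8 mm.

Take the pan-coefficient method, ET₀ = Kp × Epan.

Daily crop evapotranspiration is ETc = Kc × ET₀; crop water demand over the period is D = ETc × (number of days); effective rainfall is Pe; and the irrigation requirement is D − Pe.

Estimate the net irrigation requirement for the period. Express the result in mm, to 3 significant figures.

ET₀ = 0.68 × 4.3 = 2.9240 mm/d
ETc = Kc × ET₀ = 1.03 × 2.9240 = 3.0117 mm/d
Crop demand D = ETc × 7 d = 3.0117 × 7 = 21.082 mm
D − Pe = 21.082 − 12.8 = 8.282 mm

8.28 mm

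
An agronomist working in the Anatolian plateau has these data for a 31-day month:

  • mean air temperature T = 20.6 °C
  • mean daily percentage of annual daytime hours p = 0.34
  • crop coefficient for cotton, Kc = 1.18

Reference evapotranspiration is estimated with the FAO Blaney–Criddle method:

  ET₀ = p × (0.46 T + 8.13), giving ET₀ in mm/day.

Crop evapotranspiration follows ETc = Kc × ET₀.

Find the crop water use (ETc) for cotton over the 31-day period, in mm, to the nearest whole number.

ET₀ = 0.34 × (0.46 × 20.6 + 8.13) = 0.34 × 17.606 = 5.9860 mm/d
ETc = Kc × ET₀ = 1.18 × 5.9860 = 7.0635 mm/d
Over 31 days: 7.0635 × 31 = 218.969 mm

219 mm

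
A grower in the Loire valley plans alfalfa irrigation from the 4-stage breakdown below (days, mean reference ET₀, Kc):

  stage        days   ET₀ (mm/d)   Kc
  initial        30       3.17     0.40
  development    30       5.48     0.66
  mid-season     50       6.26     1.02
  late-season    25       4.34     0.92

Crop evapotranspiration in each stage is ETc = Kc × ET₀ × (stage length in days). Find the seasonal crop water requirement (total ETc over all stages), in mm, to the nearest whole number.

initial: 0.40 × 3.17 × 30 = 38.04 mm
development: 0.66 × 5.48 × 30 = 108.50 mm
mid-season: 1.02 × 6.26 × 50 = 319.26 mm
late-season: 0.92 × 4.34 × 25 = 99.82 mm
Seasonal total = 565.62 mm

566 mm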